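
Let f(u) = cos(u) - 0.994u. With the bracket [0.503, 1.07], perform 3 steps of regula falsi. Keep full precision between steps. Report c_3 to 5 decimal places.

0.74168

f(0.503000) = 0.376158, f(1.070000) = -0.583456
step 1: c = 0.725258, f(c) = 0.027422 > 0 → new bracket [0.725258, 1.070000]
step 2: c = 0.740733, f(c) = 0.001685 > 0 → new bracket [0.740733, 1.070000]
step 3: c = 0.741681, f(c) = 0.000102 > 0 → new bracket [0.741681, 1.070000]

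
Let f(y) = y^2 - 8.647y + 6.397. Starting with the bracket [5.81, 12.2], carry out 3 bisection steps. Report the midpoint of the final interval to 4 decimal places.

f(5.810000) = -10.085970, f(12.200000) = 49.743600 (opposite signs)
step 1: m = 9.005000, f(m) = 9.620790 > 0 → root in [5.810000, 9.005000]
step 2: m = 7.407500, f(m) = -2.784596 < 0 → root in [7.407500, 9.005000]
step 3: m = 8.206250, f(m) = 2.780095 > 0 → root in [7.407500, 8.206250]
Midpoint of [7.407500, 8.206250] = 7.806875

7.8069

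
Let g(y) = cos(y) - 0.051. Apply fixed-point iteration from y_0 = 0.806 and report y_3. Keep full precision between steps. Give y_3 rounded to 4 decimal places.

y_1 = g(0.806000) = 0.641390
y_2 = g(0.641390) = 0.750265
y_3 = g(0.750265) = 0.680508

0.6805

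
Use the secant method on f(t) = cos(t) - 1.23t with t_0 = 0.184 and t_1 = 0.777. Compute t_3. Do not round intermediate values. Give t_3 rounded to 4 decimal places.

0.6477

Secant update: t_(k+1) = t_k − f(t_k)·(t_k − t_(k-1))/(f(t_k) − f(t_(k-1))).
f(t_0) = 0.756800, f(t_1) = -0.242690
t_2 = 0.777000 - (-0.242690)·(0.777000 - 0.184000)/(-0.242690 - (0.756800)) = 0.633011; f(t_2) = 0.027646
t_3 = 0.633011 - (0.027646)·(0.633011 - 0.777000)/(0.027646 - (-0.242690)) = 0.647736; f(t_3) = 0.000736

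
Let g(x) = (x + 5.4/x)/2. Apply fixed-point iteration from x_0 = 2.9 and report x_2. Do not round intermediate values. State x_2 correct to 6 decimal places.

2.324478

x_1 = g(2.900000) = 2.381034
x_2 = g(2.381034) = 2.324478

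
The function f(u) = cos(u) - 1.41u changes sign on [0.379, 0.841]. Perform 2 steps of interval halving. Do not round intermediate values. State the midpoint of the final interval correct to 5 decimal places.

f(0.379000) = 0.394645, f(0.841000) = -0.519092 (opposite signs)
step 1: m = 0.610000, f(m) = -0.040452 < 0 → root in [0.379000, 0.610000]
step 2: m = 0.494500, f(m) = 0.182961 > 0 → root in [0.494500, 0.610000]
Midpoint of [0.494500, 0.610000] = 0.552250

0.55225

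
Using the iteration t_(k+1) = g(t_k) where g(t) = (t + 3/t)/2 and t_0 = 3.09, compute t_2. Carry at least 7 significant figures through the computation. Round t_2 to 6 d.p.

t_1 = g(3.090000) = 2.030437
t_2 = g(2.030437) = 1.753976

1.753976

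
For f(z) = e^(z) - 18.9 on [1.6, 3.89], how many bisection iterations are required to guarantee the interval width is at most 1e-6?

22

Initial width b − a = 3.89 − 1.6 = 2.290000.
After n steps the width is (b−a)/2^n; need (b−a)/2^n ≤ 1e-6.
So n ≥ log₂(2.290000/1e-6) = log₂(2290000.0000) ≈ 21.1269.
Hence n = 22.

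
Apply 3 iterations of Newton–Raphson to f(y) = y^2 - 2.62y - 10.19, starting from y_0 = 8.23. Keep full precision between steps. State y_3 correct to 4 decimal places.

4.7616

f'(y) = 2y - 2.62
y_0 = 8.230000: f = 35.980300, f' = 13.840000 → y_1 = 8.230000 - (35.980300)/(13.840000) = 5.630267
y_1 = 5.630267: f = 6.758610, f' = 8.640535 → y_2 = 5.630267 - (6.758610)/(8.640535) = 4.848069
y_2 = 4.848069: f = 0.611834, f' = 7.076138 → y_3 = 4.848069 - (0.611834)/(7.076138) = 4.761605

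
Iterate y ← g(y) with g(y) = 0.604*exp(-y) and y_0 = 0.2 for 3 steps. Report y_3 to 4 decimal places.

y_1 = g(0.200000) = 0.494513
y_2 = g(0.494513) = 0.368360
y_3 = g(0.368360) = 0.417888

0.4179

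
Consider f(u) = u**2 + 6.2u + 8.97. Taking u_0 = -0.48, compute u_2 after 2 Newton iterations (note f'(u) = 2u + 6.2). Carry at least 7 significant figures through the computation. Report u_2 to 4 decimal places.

u_0 = -0.480000: f = 6.224400, f' = 5.240000 → u_1 = -0.480000 - (6.224400)/(5.240000) = -1.667863
u_1 = -1.667863: f = 1.411018, f' = 2.864275 → u_2 = -1.667863 - (1.411018)/(2.864275) = -2.160489

-2.1605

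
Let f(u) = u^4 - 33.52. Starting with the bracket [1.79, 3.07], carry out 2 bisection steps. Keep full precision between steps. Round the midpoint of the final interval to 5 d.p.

2.27000

f(1.790000) = -23.253743, f(3.070000) = 55.308740 (opposite signs)
step 1: m = 2.430000, f(m) = 1.347844 > 0 → root in [1.790000, 2.430000]
step 2: m = 2.110000, f(m) = -13.698806 < 0 → root in [2.110000, 2.430000]
Midpoint of [2.110000, 2.430000] = 2.270000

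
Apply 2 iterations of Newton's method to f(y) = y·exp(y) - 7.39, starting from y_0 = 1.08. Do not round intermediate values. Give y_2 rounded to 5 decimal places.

1.58477

f'(y) = (y + 1)·exp(y)
y_0 = 1.080000: f = -4.209746, f' = 6.124933 → y_1 = 1.080000 - (-4.209746)/(6.124933) = 1.767313
y_1 = 1.767313: f = 2.957793, f' = 16.202892 → y_2 = 1.767313 - (2.957793)/(16.202892) = 1.584766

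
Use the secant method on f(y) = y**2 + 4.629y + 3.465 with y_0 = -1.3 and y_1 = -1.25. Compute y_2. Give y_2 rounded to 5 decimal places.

f(y_0) = -0.862700, f(y_1) = -0.758750
y_2 = -1.250000 - (-0.758750)·(-1.250000 - -1.300000)/(-0.758750 - (-0.862700)) = -0.885041; f(y_2) = 0.151443

-0.88504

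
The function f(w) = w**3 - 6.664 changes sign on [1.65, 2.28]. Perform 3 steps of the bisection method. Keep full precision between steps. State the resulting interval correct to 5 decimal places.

[1.80750, 1.88625]

f(1.650000) = -2.171875, f(2.280000) = 5.188352 (opposite signs)
step 1: m = 1.965000, f(m) = 0.923307 > 0 → root in [1.650000, 1.965000]
step 2: m = 1.807500, f(m) = -0.758796 < 0 → root in [1.807500, 1.965000]
step 3: m = 1.886250, f(m) = 0.047163 > 0 → root in [1.807500, 1.886250]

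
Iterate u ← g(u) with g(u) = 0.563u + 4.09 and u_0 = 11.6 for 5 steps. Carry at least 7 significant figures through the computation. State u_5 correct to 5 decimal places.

9.48601

u_1 = g(11.600000) = 10.620800
u_2 = g(10.620800) = 10.069510
u_3 = g(10.069510) = 9.759134
u_4 = g(9.759134) = 9.584393
u_5 = g(9.584393) = 9.486013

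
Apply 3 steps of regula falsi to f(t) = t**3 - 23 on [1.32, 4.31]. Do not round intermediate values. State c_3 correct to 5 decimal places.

False-position update: c = (a·f(b) − b·f(a))/(f(b) − f(a)); replace the endpoint whose sign matches f(c).
f(1.320000) = -20.700032, f(4.310000) = 57.062991
step 1: c = 2.115919, f(c) = -13.526786 < 0 → new bracket [2.115919, 4.310000]
step 2: c = 2.536361, f(c) = -6.683273 < 0 → new bracket [2.536361, 4.310000]
step 3: c = 2.722312, f(c) = -2.824988 < 0 → new bracket [2.722312, 4.310000]

2.72231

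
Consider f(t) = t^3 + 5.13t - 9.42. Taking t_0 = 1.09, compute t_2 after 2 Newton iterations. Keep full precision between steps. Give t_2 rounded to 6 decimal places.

Newton update: t ← t − f(t)/f'(t).
f'(t) = 3t^2 + 5.13
t_0 = 1.090000: f = -2.533271, f' = 8.694300 → t_1 = 1.090000 - (-2.533271)/(8.694300) = 1.381371
t_1 = 1.381371: f = 0.302351, f' = 10.854561 → t_2 = 1.381371 - (0.302351)/(10.854561) = 1.353517

1.353517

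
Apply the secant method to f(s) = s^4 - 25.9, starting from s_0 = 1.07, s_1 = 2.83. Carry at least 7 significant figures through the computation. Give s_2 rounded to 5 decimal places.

1.75878

Secant update: s_(k+1) = s_k − f(s_k)·(s_k − s_(k-1))/(f(s_k) − f(s_(k-1))).
f(s_0) = -24.589204, f(s_1) = 38.242479
s_2 = 2.830000 - (38.242479)·(2.830000 - 1.070000)/(38.242479 - (-24.589204)) = 1.758777; f(s_2) = -16.331523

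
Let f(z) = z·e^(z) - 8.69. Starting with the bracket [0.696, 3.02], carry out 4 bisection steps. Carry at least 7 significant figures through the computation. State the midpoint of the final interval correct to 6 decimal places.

1.640125

f(0.696000) = -7.294023, f(3.020000) = 53.193701 (opposite signs)
step 1: m = 1.858000, f(m) = 3.221456 > 0 → root in [0.696000, 1.858000]
step 2: m = 1.277000, f(m) = -4.110849 < 0 → root in [1.277000, 1.858000]
step 3: m = 1.567500, f(m) = -1.174391 < 0 → root in [1.567500, 1.858000]
step 4: m = 1.712750, f(m) = 0.805806 > 0 → root in [1.567500, 1.712750]
Midpoint of [1.567500, 1.712750] = 1.640125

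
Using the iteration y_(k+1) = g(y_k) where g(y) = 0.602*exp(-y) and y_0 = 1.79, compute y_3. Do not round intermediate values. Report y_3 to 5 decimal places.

0.34926

y_1 = g(1.790000) = 0.100510
y_2 = g(0.100510) = 0.544434
y_3 = g(0.544434) = 0.349262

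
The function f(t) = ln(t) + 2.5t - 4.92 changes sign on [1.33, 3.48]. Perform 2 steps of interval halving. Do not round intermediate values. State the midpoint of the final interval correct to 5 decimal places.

1.59875

f(1.330000) = -1.309821, f(3.480000) = 5.027032 (opposite signs)
step 1: m = 2.405000, f(m) = 1.970050 > 0 → root in [1.330000, 2.405000]
step 2: m = 1.867500, f(m) = 0.373351 > 0 → root in [1.330000, 1.867500]
Midpoint of [1.330000, 1.867500] = 1.598750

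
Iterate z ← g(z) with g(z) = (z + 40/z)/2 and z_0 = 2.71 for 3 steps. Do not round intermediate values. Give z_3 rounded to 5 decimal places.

6.33286

z_1 = g(2.710000) = 8.735074
z_2 = g(8.735074) = 6.657157
z_3 = g(6.657157) = 6.332864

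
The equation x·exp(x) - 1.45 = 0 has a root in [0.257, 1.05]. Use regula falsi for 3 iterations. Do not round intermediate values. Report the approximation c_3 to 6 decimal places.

f(0.257000) = -1.117687, f(1.050000) = 1.550534
step 1: c = 0.589179, f(c) = -0.388001 < 0 → new bracket [0.589179, 1.050000]
step 2: c = 0.681413, f(c) = -0.103073 < 0 → new bracket [0.681413, 1.050000]
step 3: c = 0.704388, f(c) = -0.025300 < 0 → new bracket [0.704388, 1.050000]

0.704388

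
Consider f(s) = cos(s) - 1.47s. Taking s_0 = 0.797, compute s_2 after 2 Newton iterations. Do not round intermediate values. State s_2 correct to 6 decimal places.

f'(s) = -sin(s) - 1.47
s_0 = 0.797000: f = -0.472734, f' = -2.185263 → s_1 = 0.797000 - (-0.472734)/(-2.185263) = 0.580672
s_1 = 0.580672: f = -0.017493, f' = -2.018586 → s_2 = 0.580672 - (-0.017493)/(-2.018586) = 0.572006

0.572006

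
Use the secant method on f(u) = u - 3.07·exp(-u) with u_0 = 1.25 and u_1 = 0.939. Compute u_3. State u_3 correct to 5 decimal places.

f(u_0) = 0.370430, f(u_1) = -0.261427
u_2 = 0.939000 - (-0.261427)·(0.939000 - 1.250000)/(-0.261427 - (0.370430)) = 1.067674; f(u_2) = 0.012186
u_3 = 1.067674 - (0.012186)·(1.067674 - 0.939000)/(0.012186 - (-0.261427)) = 1.061943; f(u_3) = 0.000389

1.06194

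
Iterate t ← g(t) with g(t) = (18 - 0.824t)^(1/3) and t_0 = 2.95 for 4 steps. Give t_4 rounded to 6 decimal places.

t_1 = g(2.950000) = 2.497020
t_2 = g(2.497020) = 2.516818
t_3 = g(2.516818) = 2.515959
t_4 = g(2.515959) = 2.515996

2.515996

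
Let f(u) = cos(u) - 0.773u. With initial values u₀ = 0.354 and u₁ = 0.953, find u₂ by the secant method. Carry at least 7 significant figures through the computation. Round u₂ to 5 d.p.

f(u_0) = 0.664352, f(u_1) = -0.157429
u_2 = 0.953000 - (-0.157429)·(0.953000 - 0.354000)/(-0.157429 - (0.664352)) = 0.838249; f(u_2) = 0.020799

0.83825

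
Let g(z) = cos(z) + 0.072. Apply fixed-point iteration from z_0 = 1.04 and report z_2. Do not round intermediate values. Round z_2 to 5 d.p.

z_1 = g(1.040000) = 0.578220
z_2 = g(0.578220) = 0.909437

0.90944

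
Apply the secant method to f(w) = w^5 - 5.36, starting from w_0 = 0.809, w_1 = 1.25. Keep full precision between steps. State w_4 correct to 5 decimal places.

1.38638

f(w_0) = -5.013469, f(w_1) = -2.308242
w_2 = 1.250000 - (-2.308242)·(1.250000 - 0.809000)/(-2.308242 - (-5.013469)) = 1.626285; f(w_2) = 6.015818
w_3 = 1.626285 - (6.015818)·(1.626285 - 1.250000)/(6.015818 - (-2.308242)) = 1.354343; f(w_3) = -0.803378
w_4 = 1.354343 - (-0.803378)·(1.354343 - 1.626285)/(-0.803378 - (6.015818)) = 1.386381; f(w_4) = -0.238321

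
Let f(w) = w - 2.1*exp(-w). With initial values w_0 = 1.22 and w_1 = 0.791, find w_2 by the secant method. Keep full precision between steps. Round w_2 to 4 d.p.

0.8818

f(w_0) = 0.600017, f(w_1) = -0.161121
w_2 = 0.791000 - (-0.161121)·(0.791000 - 1.220000)/(-0.161121 - (0.600017)) = 0.881813; f(w_2) = 0.012346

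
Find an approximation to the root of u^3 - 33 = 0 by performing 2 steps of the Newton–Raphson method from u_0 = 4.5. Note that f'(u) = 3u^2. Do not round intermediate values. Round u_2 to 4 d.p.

Newton update: u ← u − f(u)/f'(u).
u_0 = 4.500000: f = 58.125000, f' = 60.750000 → u_1 = 4.500000 - (58.125000)/(60.750000) = 3.543210
u_1 = 3.543210: f = 11.482648, f' = 37.663009 → u_2 = 3.543210 - (11.482648)/(37.663009) = 3.238331

3.2383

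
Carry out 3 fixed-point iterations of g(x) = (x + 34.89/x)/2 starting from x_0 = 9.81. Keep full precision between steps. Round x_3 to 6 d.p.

5.906947

x_1 = g(9.810000) = 6.683287
x_2 = g(6.683287) = 5.951886
x_3 = g(5.951886) = 5.906947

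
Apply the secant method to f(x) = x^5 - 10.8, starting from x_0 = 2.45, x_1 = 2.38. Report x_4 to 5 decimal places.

Secant update: x_(k+1) = x_k − f(x_k)·(x_k − x_(k-1))/(f(x_k) − f(x_(k-1))).
f(x_0) = 77.473515, f(x_1) = 65.563317
x_2 = 2.380000 - (65.563317)·(2.380000 - 2.450000)/(65.563317 - (77.473515)) = 1.994664; f(x_2) = 20.775365
x_3 = 1.994664 - (20.775365)·(1.994664 - 2.380000)/(20.775365 - (65.563317)) = 1.815921; f(x_3) = 8.946273
x_4 = 1.815921 - (8.946273)·(1.815921 - 1.994664)/(8.946273 - (20.775365)) = 1.680740; f(x_4) = 2.612264

1.68074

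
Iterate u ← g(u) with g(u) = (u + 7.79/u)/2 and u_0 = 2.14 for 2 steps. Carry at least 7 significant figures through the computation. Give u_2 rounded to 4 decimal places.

u_1 = g(2.140000) = 2.890093
u_2 = g(2.890093) = 2.792754

2.7928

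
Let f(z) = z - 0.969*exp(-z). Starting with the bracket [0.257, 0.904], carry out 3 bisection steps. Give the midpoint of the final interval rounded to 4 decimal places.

0.5401

f(0.257000) = -0.492394, f(0.904000) = 0.511607 (opposite signs)
step 1: m = 0.580500, f(m) = 0.038230 > 0 → root in [0.257000, 0.580500]
step 2: m = 0.418750, f(m) = -0.218725 < 0 → root in [0.418750, 0.580500]
step 3: m = 0.499625, f(m) = -0.088324 < 0 → root in [0.499625, 0.580500]
Midpoint of [0.499625, 0.580500] = 0.540063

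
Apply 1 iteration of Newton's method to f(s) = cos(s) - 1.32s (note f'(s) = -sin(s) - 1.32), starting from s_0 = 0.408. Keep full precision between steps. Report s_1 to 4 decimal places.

0.6290

s_0 = 0.408000: f = 0.379356, f' = -1.716774 → s_1 = 0.408000 - (0.379356)/(-1.716774) = 0.628970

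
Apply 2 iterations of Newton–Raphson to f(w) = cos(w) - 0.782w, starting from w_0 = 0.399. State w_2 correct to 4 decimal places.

f'(w) = -sin(w) - 0.782
w_0 = 0.399000: f = 0.609432, f' = -1.170497 → w_1 = 0.399000 - (0.609432)/(-1.170497) = 0.919661
w_1 = 0.919661: f = -0.113085, f' = -1.577396 → w_2 = 0.919661 - (-0.113085)/(-1.577396) = 0.847970

0.8480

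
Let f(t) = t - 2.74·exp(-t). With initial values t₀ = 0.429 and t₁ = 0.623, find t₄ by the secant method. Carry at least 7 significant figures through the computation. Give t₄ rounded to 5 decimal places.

1.00390

Secant update: t_(k+1) = t_k − f(t_k)·(t_k − t_(k-1))/(f(t_k) − f(t_(k-1))).
f(t_0) = -1.355178, f(t_1) = -0.846552
t_2 = 0.623000 - (-0.846552)·(0.623000 - 0.429000)/(-0.846552 - (-1.355178)) = 0.945892; f(t_2) = -0.118140
t_3 = 0.945892 - (-0.118140)·(0.945892 - 0.623000)/(-0.118140 - (-0.846552)) = 0.998262; f(t_3) = -0.011482
t_4 = 0.998262 - (-0.011482)·(0.998262 - 0.945892)/(-0.011482 - (-0.118140)) = 1.003899; f(t_4) = -0.000168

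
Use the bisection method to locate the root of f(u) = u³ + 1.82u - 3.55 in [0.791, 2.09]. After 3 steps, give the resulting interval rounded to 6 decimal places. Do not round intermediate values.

[1.115750, 1.278125]

f(0.791000) = -1.615466, f(2.090000) = 9.383129 (opposite signs)
step 1: m = 1.440500, f(m) = 2.060805 > 0 → root in [0.791000, 1.440500]
step 2: m = 1.115750, f(m) = -0.130340 < 0 → root in [1.115750, 1.440500]
step 3: m = 1.278125, f(m) = 0.864137 > 0 → root in [1.115750, 1.278125]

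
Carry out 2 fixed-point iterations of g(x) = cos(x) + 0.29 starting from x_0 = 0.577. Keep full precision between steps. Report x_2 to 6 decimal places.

0.718375

x_1 = g(0.577000) = 1.128103
x_2 = g(1.128103) = 0.718375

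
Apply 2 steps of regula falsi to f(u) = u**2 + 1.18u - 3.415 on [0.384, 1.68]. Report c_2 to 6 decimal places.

False-position update: c = (a·f(b) − b·f(a))/(f(b) − f(a)); replace the endpoint whose sign matches f(c).
f(0.384000) = -2.814424, f(1.680000) = 1.389800
step 1: c = 1.251578, f(c) = -0.371689 < 0 → new bracket [1.251578, 1.680000]
step 2: c = 1.341979, f(c) = -0.030557 < 0 → new bracket [1.341979, 1.680000]

1.341979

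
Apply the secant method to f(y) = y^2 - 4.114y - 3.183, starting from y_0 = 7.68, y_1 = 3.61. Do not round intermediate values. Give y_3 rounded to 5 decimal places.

Secant update: y_(k+1) = y_k − f(y_k)·(y_k − y_(k-1))/(f(y_k) − f(y_(k-1))).
f(y_0) = 24.203880, f(y_1) = -5.002440
y_2 = 3.610000 - (-5.002440)·(3.610000 - 7.680000)/(-5.002440 - (24.203880)) = 4.307107; f(y_2) = -2.351267
y_3 = 4.307107 - (-2.351267)·(4.307107 - 3.610000)/(-2.351267 - (-5.002440)) = 4.925356; f(y_3) = 0.813218

4.92536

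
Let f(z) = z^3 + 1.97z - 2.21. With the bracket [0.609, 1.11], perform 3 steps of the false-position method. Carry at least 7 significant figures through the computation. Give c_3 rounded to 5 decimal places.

0.82980

f(0.609000) = -0.784403, f(1.110000) = 1.344331
step 1: c = 0.793610, f(c) = -0.146759 < 0 → new bracket [0.793610, 1.110000]
step 2: c = 0.824750, f(c) = -0.024235 < 0 → new bracket [0.824750, 1.110000]
step 3: c = 0.829802, f(c) = -0.003913 < 0 → new bracket [0.829802, 1.110000]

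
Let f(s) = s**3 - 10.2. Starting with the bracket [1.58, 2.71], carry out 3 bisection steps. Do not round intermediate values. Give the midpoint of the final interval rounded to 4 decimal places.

2.2156

f(1.580000) = -6.255688, f(2.710000) = 9.702511 (opposite signs)
step 1: m = 2.145000, f(m) = -0.330801 < 0 → root in [2.145000, 2.710000]
step 2: m = 2.427500, f(m) = 4.104666 > 0 → root in [2.145000, 2.427500]
step 3: m = 2.286250, f(m) = 1.750089 > 0 → root in [2.145000, 2.286250]
Midpoint of [2.145000, 2.286250] = 2.215625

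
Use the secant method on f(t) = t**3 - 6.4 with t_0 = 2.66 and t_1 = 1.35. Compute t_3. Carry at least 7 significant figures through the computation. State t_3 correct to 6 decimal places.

Secant update: t_(k+1) = t_k − f(t_k)·(t_k − t_(k-1))/(f(t_k) − f(t_(k-1))).
f(t_0) = 12.421096, f(t_1) = -3.939625
t_2 = 1.350000 - (-3.939625)·(1.350000 - 2.660000)/(-3.939625 - (12.421096)) = 1.665445; f(t_2) = -1.780543
t_3 = 1.665445 - (-1.780543)·(1.665445 - 1.350000)/(-1.780543 - (-3.939625)) = 1.925585; f(t_3) = 0.739833

1.925585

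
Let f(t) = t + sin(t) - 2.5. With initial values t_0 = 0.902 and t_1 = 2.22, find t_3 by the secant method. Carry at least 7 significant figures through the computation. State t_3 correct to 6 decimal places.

f(t_0) = -0.813431, f(t_1) = 0.516565
t_2 = 2.220000 - (0.516565)·(2.220000 - 0.902000)/(0.516565 - (-0.813431)) = 1.708094; f(t_2) = 0.198684
t_3 = 1.708094 - (0.198684)·(1.708094 - 2.220000)/(0.198684 - (0.516565)) = 1.388141; f(t_3) = -0.128494

1.388141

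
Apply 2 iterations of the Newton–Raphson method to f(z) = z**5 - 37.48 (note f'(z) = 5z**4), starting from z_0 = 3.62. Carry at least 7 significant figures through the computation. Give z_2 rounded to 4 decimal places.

z_0 = 3.620000: f = 584.165584, f' = 858.626497 → z_1 = 3.620000 - (584.165584)/(858.626497) = 2.939651
z_1 = 2.939651: f = 182.042454, f' = 373.381815 → z_2 = 2.939651 - (182.042454)/(373.381815) = 2.452101

2.4521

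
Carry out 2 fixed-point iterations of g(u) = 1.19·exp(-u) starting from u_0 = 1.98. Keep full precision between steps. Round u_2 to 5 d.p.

u_1 = g(1.980000) = 0.164302
u_2 = g(0.164302) = 1.009698

1.00970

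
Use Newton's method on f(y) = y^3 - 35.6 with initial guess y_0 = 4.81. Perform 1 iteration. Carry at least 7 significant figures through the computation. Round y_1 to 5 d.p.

f'(y) = 3y^2
y_0 = 4.810000: f = 75.684641, f' = 69.408300 → y_1 = 4.810000 - (75.684641)/(69.408300) = 3.719574

3.71957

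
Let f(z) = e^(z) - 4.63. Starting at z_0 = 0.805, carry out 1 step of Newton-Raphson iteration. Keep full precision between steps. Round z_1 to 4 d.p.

f'(z) = e^(z)
z_0 = 0.805000: f = -2.393304, f' = 2.236696 → z_1 = 0.805000 - (-2.393304)/(2.236696) = 1.875017

1.8750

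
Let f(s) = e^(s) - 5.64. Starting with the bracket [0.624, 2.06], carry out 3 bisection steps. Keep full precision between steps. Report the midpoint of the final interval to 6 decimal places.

1.790750

f(0.624000) = -3.773621, f(2.060000) = 2.205970 (opposite signs)
step 1: m = 1.342000, f(m) = -1.813311 < 0 → root in [1.342000, 2.060000]
step 2: m = 1.701000, f(m) = -0.160576 < 0 → root in [1.701000, 2.060000]
step 3: m = 1.880500, f(m) = 0.916782 > 0 → root in [1.701000, 1.880500]
Midpoint of [1.701000, 1.880500] = 1.790750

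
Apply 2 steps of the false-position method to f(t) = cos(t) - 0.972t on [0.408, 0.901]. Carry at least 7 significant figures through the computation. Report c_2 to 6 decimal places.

f(0.408000) = 0.521340, f(0.901000) = -0.254946
step 1: c = 0.739090, f(c) = 0.020686 > 0 → new bracket [0.739090, 0.901000]
step 2: c = 0.751241, f(c) = 0.000635 > 0 → new bracket [0.751241, 0.901000]

0.751241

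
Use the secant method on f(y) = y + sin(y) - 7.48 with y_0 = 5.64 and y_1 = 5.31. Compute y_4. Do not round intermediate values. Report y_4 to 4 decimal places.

f(y_0) = -2.439747, f(y_1) = -2.996682
y_2 = 5.310000 - (-2.996682)·(5.310000 - 5.640000)/(-2.996682 - (-2.439747)) = 7.085621; f(y_2) = 0.324672
y_3 = 7.085621 - (0.324672)·(7.085621 - 5.310000)/(0.324672 - (-2.996682)) = 6.912049; f(y_3) = 0.020275
y_4 = 6.912049 - (0.020275)·(6.912049 - 7.085621)/(0.020275 - (0.324672)) = 6.900488; f(y_4) = -0.000675

6.9005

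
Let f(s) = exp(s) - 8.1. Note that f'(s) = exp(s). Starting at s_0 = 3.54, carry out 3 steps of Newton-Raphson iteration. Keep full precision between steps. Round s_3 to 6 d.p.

s_0 = 3.540000: f = 26.366919, f' = 34.466919 → s_1 = 3.540000 - (26.366919)/(34.466919) = 2.775008
s_1 = 2.775008: f = 7.938754, f' = 16.038754 → s_2 = 2.775008 - (7.938754)/(16.038754) = 2.280035
s_2 = 2.280035: f = 1.677020, f' = 9.777020 → s_3 = 2.280035 - (1.677020)/(9.777020) = 2.108508

2.108508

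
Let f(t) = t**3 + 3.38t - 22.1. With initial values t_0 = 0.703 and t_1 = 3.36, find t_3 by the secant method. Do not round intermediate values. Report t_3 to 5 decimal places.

2.22791

f(t_0) = -19.376431, f(t_1) = 27.189856
t_2 = 3.360000 - (27.189856)·(3.360000 - 0.703000)/(27.189856 - (-19.376431)) = 1.808589; f(t_2) = -10.071084
t_3 = 1.808589 - (-10.071084)·(1.808589 - 3.360000)/(-10.071084 - (27.189856)) = 2.227913; f(t_3) = -3.511200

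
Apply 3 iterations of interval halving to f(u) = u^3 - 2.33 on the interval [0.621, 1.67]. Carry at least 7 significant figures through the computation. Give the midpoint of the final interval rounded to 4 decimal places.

f(0.621000) = -2.090517, f(1.670000) = 2.327463 (opposite signs)
step 1: m = 1.145500, f(m) = -0.826909 < 0 → root in [1.145500, 1.670000]
step 2: m = 1.407750, f(m) = 0.459823 > 0 → root in [1.145500, 1.407750]
step 3: m = 1.276625, f(m) = -0.249393 < 0 → root in [1.276625, 1.407750]
Midpoint of [1.276625, 1.407750] = 1.342188

1.3422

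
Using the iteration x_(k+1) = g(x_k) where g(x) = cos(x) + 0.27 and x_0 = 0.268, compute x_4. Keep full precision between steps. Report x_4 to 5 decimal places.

x_1 = g(0.268000) = 1.234302
x_2 = g(1.234302) = 0.600180
x_3 = g(0.600180) = 1.095234
x_4 = g(1.095234) = 0.727838

0.72784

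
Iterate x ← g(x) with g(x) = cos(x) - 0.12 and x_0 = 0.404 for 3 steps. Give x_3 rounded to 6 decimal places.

0.718066

x_1 = g(0.404000) = 0.799496
x_2 = g(0.799496) = 0.577068
x_3 = g(0.577068) = 0.718066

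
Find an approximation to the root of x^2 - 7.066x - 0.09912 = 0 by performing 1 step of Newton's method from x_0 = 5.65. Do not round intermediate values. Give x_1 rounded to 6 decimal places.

7.562971

Newton update: x ← x − f(x)/f'(x).
f'(x) = 2x - 7.066
x_0 = 5.650000: f = -8.099520, f' = 4.234000 → x_1 = 5.650000 - (-8.099520)/(4.234000) = 7.562971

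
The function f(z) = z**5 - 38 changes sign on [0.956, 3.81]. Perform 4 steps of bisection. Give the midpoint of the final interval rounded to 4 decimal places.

2.1154

f(0.956000) = -37.201473, f(3.810000) = 764.832377 (opposite signs)
step 1: m = 2.383000, f(m) = 38.845813 > 0 → root in [0.956000, 2.383000]
step 2: m = 1.669500, f(m) = -25.030235 < 0 → root in [1.669500, 2.383000]
step 3: m = 2.026250, f(m) = -3.844147 < 0 → root in [2.026250, 2.383000]
step 4: m = 2.204625, f(m) = 14.080319 > 0 → root in [2.026250, 2.204625]
Midpoint of [2.026250, 2.204625] = 2.115438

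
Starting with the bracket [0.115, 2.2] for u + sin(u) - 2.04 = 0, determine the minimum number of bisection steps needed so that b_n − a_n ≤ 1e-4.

15

Initial width b − a = 2.2 − 0.115 = 2.085000.
After n steps the width is (b−a)/2^n; need (b−a)/2^n ≤ 1e-4.
So n ≥ log₂(2.085000/1e-4) = log₂(20850.0000) ≈ 14.3478.
Hence n = 15.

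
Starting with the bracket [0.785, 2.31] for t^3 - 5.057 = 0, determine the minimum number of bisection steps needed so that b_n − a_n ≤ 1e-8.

28

Initial width b − a = 2.31 − 0.785 = 1.525000.
After n steps the width is (b−a)/2^n; need (b−a)/2^n ≤ 1e-8.
So n ≥ log₂(1.525000/1e-8) = log₂(152500000.0000) ≈ 27.1842.
Hence n = 28.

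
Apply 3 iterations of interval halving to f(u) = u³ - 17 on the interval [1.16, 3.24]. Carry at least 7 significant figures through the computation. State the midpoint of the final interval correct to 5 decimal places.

2.59000

f(1.160000) = -15.439104, f(3.240000) = 17.012224 (opposite signs)
step 1: m = 2.200000, f(m) = -6.352000 < 0 → root in [2.200000, 3.240000]
step 2: m = 2.720000, f(m) = 3.123648 > 0 → root in [2.200000, 2.720000]
step 3: m = 2.460000, f(m) = -2.113064 < 0 → root in [2.460000, 2.720000]
Midpoint of [2.460000, 2.720000] = 2.590000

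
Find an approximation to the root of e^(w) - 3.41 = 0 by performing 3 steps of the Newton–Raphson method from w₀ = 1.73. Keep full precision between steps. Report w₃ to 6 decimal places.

f'(w) = e^(w)
w_0 = 1.730000: f = 2.230654, f' = 5.640654 → w_1 = 1.730000 - (2.230654)/(5.640654) = 1.334540
w_1 = 1.334540: f = 0.388248, f' = 3.798248 → w_2 = 1.334540 - (0.388248)/(3.798248) = 1.232322
w_2 = 1.232322: f = 0.019184, f' = 3.429184 → w_3 = 1.232322 - (0.019184)/(3.429184) = 1.226728

1.226728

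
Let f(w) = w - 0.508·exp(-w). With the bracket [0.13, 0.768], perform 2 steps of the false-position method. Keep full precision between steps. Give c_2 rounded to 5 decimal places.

0.35625

False-position update: c = (a·f(b) − b·f(a))/(f(b) − f(a)); replace the endpoint whose sign matches f(c).
f(0.130000) = -0.316072, f(0.768000) = 0.532318
step 1: c = 0.367690, f(c) = 0.015986 > 0 → new bracket [0.130000, 0.367690]
step 2: c = 0.356247, f(c) = 0.000495 > 0 → new bracket [0.130000, 0.356247]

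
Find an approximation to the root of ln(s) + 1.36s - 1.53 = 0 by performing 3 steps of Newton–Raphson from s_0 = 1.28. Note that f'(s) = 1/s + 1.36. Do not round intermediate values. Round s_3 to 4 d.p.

Newton update: s ← s − f(s)/f'(s).
s_0 = 1.280000: f = 0.457660, f' = 2.141250 → s_1 = 1.280000 - (0.457660)/(2.141250) = 1.066265
s_1 = 1.066265: f = -0.015718, f' = 2.297853 → s_2 = 1.066265 - (-0.015718)/(2.297853) = 1.073105
s_2 = 1.073105: f = -0.000020, f' = 2.291875 → s_3 = 1.073105 - (-0.000020)/(2.291875) = 1.073114

1.0731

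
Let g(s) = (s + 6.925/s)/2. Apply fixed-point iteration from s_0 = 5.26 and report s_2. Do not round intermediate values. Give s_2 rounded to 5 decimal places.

s_1 = g(5.260000) = 3.288270
s_2 = g(3.288270) = 2.697120

2.69712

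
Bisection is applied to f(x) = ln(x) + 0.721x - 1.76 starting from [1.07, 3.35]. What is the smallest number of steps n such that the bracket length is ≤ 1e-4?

Initial width b − a = 3.35 − 1.07 = 2.280000.
After n steps the width is (b−a)/2^n; need (b−a)/2^n ≤ 1e-4.
So n ≥ log₂(2.280000/1e-4) = log₂(22800.0000) ≈ 14.4767.
Hence n = 15.

15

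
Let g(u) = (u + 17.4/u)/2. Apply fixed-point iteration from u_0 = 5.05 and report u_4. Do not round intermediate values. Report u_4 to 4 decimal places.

4.1713

u_1 = g(5.050000) = 4.247772
u_2 = g(4.247772) = 4.172019
u_3 = g(4.172019) = 4.171331
u_4 = g(4.171331) = 4.171331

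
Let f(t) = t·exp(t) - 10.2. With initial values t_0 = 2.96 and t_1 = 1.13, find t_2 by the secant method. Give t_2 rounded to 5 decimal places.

f(t_0) = 46.921996, f(t_1) = -6.701908
t_2 = 1.130000 - (-6.701908)·(1.130000 - 2.960000)/(-6.701908 - (46.921996)) = 1.358713; f(t_2) = -4.912999

1.35871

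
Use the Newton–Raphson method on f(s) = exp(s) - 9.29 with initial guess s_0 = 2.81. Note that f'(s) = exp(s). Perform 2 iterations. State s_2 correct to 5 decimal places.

2.23834

s_0 = 2.810000: f = 7.319918, f' = 16.609918 → s_1 = 2.810000 - (7.319918)/(16.609918) = 2.369304
s_1 = 2.369304: f = 1.399954, f' = 10.689954 → s_2 = 2.369304 - (1.399954)/(10.689954) = 2.238345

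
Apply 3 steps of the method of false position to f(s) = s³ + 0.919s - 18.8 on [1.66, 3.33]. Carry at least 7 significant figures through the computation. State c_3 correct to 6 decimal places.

2.527308

f(1.660000) = -12.700164, f(3.330000) = 21.186307
step 1: c = 2.285892, f(c) = -4.754787 < 0 → new bracket [2.285892, 3.330000]
step 2: c = 2.477268, f(c) = -1.320744 < 0 → new bracket [2.477268, 3.330000]
step 3: c = 2.527308, f(c) = -0.334769 < 0 → new bracket [2.527308, 3.330000]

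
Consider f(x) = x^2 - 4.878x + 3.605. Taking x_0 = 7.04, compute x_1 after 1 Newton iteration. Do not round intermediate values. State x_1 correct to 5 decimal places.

f'(x) = 2x - 4.878
x_0 = 7.040000: f = 18.825480, f' = 9.202000 → x_1 = 7.040000 - (18.825480)/(9.202000) = 4.994197

4.99420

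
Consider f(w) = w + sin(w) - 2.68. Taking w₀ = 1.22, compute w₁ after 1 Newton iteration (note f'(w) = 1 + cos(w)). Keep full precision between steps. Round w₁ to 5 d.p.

1.60768

Newton update: w ← w − f(w)/f'(w).
w_0 = 1.220000: f = -0.520901, f' = 1.343646 → w_1 = 1.220000 - (-0.520901)/(1.343646) = 1.607677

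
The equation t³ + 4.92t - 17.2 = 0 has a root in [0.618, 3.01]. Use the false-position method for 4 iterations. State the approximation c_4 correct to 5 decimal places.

False-position update: c = (a·f(b) − b·f(a))/(f(b) − f(a)); replace the endpoint whose sign matches f(c).
f(0.618000) = -13.923411, f(3.010000) = 24.880101
step 1: c = 1.476293, f(c) = -6.719140 < 0 → new bracket [1.476293, 3.010000]
step 2: c = 1.802415, f(c) = -2.476615 < 0 → new bracket [1.802415, 3.010000]
step 3: c = 1.911738, f(c) = -0.807339 < 0 → new bracket [1.911738, 3.010000]
step 4: c = 1.946256, f(c) = -0.252179 < 0 → new bracket [1.946256, 3.010000]

1.94626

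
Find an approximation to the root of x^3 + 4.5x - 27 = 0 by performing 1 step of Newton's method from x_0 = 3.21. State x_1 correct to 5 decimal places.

2.63051

f'(x) = 3x^2 + 4.5
x_0 = 3.210000: f = 20.521161, f' = 35.412300 → x_1 = 3.210000 - (20.521161)/(35.412300) = 2.630508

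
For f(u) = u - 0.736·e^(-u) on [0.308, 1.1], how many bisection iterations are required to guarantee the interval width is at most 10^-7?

23

Initial width b − a = 1.1 − 0.308 = 0.792000.
After n steps the width is (b−a)/2^n; need (b−a)/2^n ≤ 10^-7.
So n ≥ log₂(0.792000/10^-7) = log₂(7920000.0000) ≈ 22.9171.
Hence n = 23.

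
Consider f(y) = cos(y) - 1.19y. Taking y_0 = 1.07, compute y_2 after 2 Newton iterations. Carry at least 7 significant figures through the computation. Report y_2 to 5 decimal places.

0.66267

f'(y) = -sin(y) - 1.19
y_0 = 1.070000: f = -0.793176, f' = -2.067201 → y_1 = 1.070000 - (-0.793176)/(-2.067201) = 0.686304
y_1 = 0.686304: f = -0.043109, f' = -1.823683 → y_2 = 0.686304 - (-0.043109)/(-1.823683) = 0.662666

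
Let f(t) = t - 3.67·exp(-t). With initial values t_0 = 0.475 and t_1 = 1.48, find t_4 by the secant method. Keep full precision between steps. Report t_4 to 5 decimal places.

1.15567

f(t_0) = -1.807318, f(t_1) = 0.644570
t_2 = 1.480000 - (0.644570)·(1.480000 - 0.475000)/(0.644570 - (-1.807318)) = 1.215798; f(t_2) = 0.127742
t_3 = 1.215798 - (0.127742)·(1.215798 - 1.480000)/(0.127742 - (0.644570)) = 1.150497; f(t_3) = -0.010982
t_4 = 1.150497 - (-0.010982)·(1.150497 - 1.215798)/(-0.010982 - (0.127742)) = 1.155667; f(t_4) = 0.000176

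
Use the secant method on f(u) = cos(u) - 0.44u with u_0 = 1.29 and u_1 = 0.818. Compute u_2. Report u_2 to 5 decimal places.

1.06679

f(u_0) = -0.290479, f(u_1) = 0.323762
u_2 = 0.818000 - (0.323762)·(0.818000 - 1.290000)/(0.323762 - (-0.290479)) = 1.066788; f(u_2) = 0.013553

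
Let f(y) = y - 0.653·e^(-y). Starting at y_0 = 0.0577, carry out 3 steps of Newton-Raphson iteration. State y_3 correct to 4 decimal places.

f'(y) = 1 + 0.653·e^(-y)
y_0 = 0.057700: f = -0.558688, f' = 1.616388 → y_1 = 0.057700 - (-0.558688)/(1.616388) = 0.403340
y_1 = 0.403340: f = -0.032920, f' = 1.436259 → y_2 = 0.403340 - (-0.032920)/(1.436259) = 0.426260
y_2 = 0.426260: f = -0.000114, f' = 1.426374 → y_3 = 0.426260 - (-0.000114)/(1.426374) = 0.426340

0.4263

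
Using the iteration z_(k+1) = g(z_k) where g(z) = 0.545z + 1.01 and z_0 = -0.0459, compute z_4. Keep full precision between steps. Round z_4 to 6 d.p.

z_1 = g(-0.045900) = 0.984985
z_2 = g(0.984985) = 1.546817
z_3 = g(1.546817) = 1.853015
z_4 = g(1.853015) = 2.019893

2.019893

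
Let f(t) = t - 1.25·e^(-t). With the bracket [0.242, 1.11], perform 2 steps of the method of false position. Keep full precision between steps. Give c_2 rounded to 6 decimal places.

False-position update: c = (a·f(b) − b·f(a))/(f(b) − f(a)); replace the endpoint whose sign matches f(c).
f(0.242000) = -0.739320, f(1.110000) = 0.698051
step 1: c = 0.688461, f(c) = 0.060525 > 0 → new bracket [0.242000, 0.688461]
step 2: c = 0.654677, f(c) = 0.005164 > 0 → new bracket [0.242000, 0.654677]

0.654677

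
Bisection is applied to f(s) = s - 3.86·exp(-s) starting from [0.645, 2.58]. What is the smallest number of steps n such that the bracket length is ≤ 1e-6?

Initial width b − a = 2.58 − 0.645 = 1.935000.
After n steps the width is (b−a)/2^n; need (b−a)/2^n ≤ 1e-6.
So n ≥ log₂(1.935000/1e-6) = log₂(1935000.0000) ≈ 20.8839.
Hence n = 21.

21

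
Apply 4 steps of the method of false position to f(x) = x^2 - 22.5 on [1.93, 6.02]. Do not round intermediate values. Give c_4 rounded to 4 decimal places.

4.7426

False-position update: c = (a·f(b) − b·f(a))/(f(b) − f(a)); replace the endpoint whose sign matches f(c).
f(1.930000) = -18.775100, f(6.020000) = 13.740400
step 1: c = 4.291648, f(c) = -4.081759 < 0 → new bracket [4.291648, 6.020000]
step 2: c = 4.687487, f(c) = -0.527461 < 0 → new bracket [4.687487, 6.020000]
step 3: c = 4.736748, f(c) = -0.063214 < 0 → new bracket [4.736748, 6.020000]
step 4: c = 4.742625, f(c) = -0.007507 < 0 → new bracket [4.742625, 6.020000]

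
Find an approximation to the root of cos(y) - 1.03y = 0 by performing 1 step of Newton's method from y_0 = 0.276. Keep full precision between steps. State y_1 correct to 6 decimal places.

f'(y) = -sin(y) - 1.03
y_0 = 0.276000: f = 0.677873, f' = -1.302509 → y_1 = 0.276000 - (0.677873)/(-1.302509) = 0.796436

0.796436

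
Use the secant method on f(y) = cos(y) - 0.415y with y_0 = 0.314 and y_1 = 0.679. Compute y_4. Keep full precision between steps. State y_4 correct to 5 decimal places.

Secant update: y_(k+1) = y_k − f(y_k)·(y_k − y_(k-1))/(f(y_k) − f(y_(k-1))).
f(y_0) = 0.820796, f(y_1) = 0.496416
y_2 = 0.679000 - (0.496416)·(0.679000 - 0.314000)/(0.496416 - (0.820796)) = 1.237580; f(y_2) = -0.186511
y_3 = 1.237580 - (-0.186511)·(1.237580 - 0.679000)/(-0.186511 - (0.496416)) = 1.085029; f(y_3) = 0.016601
y_4 = 1.085029 - (0.016601)·(1.085029 - 1.237580)/(0.016601 - (-0.186511)) = 1.097497; f(y_4) = 0.000364

1.09750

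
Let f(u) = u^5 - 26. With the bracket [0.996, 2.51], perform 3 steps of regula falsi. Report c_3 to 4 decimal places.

1.7751

f(0.996000) = -25.019841, f(2.510000) = 73.625063
step 1: c = 1.380004, f(c) = -20.995027 < 0 → new bracket [1.380004, 2.510000]
step 2: c = 1.630736, f(c) = -14.467632 < 0 → new bracket [1.630736, 2.510000]
step 3: c = 1.775139, f(c) = -8.373656 < 0 → new bracket [1.775139, 2.510000]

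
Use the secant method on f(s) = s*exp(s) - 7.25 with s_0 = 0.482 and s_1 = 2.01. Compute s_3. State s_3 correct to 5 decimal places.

1.43263

f(s_0) = -6.469493, f(s_1) = 7.751268
s_2 = 2.010000 - (7.751268)·(2.010000 - 0.482000)/(7.751268 - (-6.469493)) = 1.177138; f(s_2) = -3.430104
s_3 = 1.177138 - (-3.430104)·(1.177138 - 2.010000)/(-3.430104 - (7.751268)) = 1.432634; f(s_3) = -1.247661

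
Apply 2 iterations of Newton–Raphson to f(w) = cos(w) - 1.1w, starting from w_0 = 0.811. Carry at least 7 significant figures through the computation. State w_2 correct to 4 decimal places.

Newton update: w ← w − f(w)/f'(w).
f'(w) = -sin(w) - 1.1
w_0 = 0.811000: f = -0.203326, f' = -1.824976 → w_1 = 0.811000 - (-0.203326)/(-1.824976) = 0.699587
w_1 = 0.699587: f = -0.004437, f' = -1.743902 → w_2 = 0.699587 - (-0.004437)/(-1.743902) = 0.697042

0.6970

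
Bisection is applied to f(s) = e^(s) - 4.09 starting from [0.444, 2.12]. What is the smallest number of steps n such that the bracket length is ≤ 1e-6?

21

Initial width b − a = 2.12 − 0.444 = 1.676000.
After n steps the width is (b−a)/2^n; need (b−a)/2^n ≤ 1e-6.
So n ≥ log₂(1.676000/1e-6) = log₂(1676000.0000) ≈ 20.6766.
Hence n = 21.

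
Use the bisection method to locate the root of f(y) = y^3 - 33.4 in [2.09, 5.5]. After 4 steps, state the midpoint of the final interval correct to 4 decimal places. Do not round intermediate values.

f(2.090000) = -24.270671, f(5.500000) = 132.975000 (opposite signs)
step 1: m = 3.795000, f(m) = 21.255685 > 0 → root in [2.090000, 3.795000]
step 2: m = 2.942500, f(m) = -7.922934 < 0 → root in [2.942500, 3.795000]
step 3: m = 3.368750, f(m) = 4.830180 > 0 → root in [2.942500, 3.368750]
step 4: m = 3.155625, f(m) = -1.976384 < 0 → root in [3.155625, 3.368750]
Midpoint of [3.155625, 3.368750] = 3.262187

3.2622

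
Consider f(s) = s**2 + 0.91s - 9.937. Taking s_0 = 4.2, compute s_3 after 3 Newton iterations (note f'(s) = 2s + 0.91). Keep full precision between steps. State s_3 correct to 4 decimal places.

2.7300

Newton update: s ← s − f(s)/f'(s).
s_0 = 4.200000: f = 11.525000, f' = 9.310000 → s_1 = 4.200000 - (11.525000)/(9.310000) = 2.962084
s_1 = 2.962084: f = 1.532437, f' = 6.834168 → s_2 = 2.962084 - (1.532437)/(6.834168) = 2.737852
s_2 = 2.737852: f = 0.050280, f' = 6.385704 → s_3 = 2.737852 - (0.050280)/(6.385704) = 2.729978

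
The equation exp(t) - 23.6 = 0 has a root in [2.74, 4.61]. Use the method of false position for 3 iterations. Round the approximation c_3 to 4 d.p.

False-position update: c = (a·f(b) − b·f(a))/(f(b) − f(a)); replace the endpoint whose sign matches f(c).
f(2.740000) = -8.113015, f(4.610000) = 76.884150
step 1: c = 2.918492, f(c) = -5.086647 < 0 → new bracket [2.918492, 4.610000]
step 2: c = 3.023458, f(c) = -3.037732 < 0 → new bracket [3.023458, 4.610000]
step 3: c = 3.083760, f(c) = -1.759627 < 0 → new bracket [3.083760, 4.610000]

3.0838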